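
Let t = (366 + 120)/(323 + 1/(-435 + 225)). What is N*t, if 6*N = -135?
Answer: -2296350/67829 ≈ -33.855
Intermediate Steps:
N = -45/2 (N = (1/6)*(-135) = -45/2 ≈ -22.500)
t = 102060/67829 (t = 486/(323 + 1/(-210)) = 486/(323 - 1/210) = 486/(67829/210) = 486*(210/67829) = 102060/67829 ≈ 1.5047)
N*t = -45/2*102060/67829 = -2296350/67829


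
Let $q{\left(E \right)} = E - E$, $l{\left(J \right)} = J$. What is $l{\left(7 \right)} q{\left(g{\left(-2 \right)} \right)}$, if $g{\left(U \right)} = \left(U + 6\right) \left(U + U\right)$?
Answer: $0$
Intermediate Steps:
$g{\left(U \right)} = 2 U \left(6 + U\right)$ ($g{\left(U \right)} = \left(6 + U\right) 2 U = 2 U \left(6 + U\right)$)
$q{\left(E \right)} = 0$
$l{\left(7 \right)} q{\left(g{\left(-2 \right)} \right)} = 7 \cdot 0 = 0$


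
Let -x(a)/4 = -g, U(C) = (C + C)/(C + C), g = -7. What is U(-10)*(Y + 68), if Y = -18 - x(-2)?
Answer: 78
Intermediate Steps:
U(C) = 1 (U(C) = (2*C)/((2*C)) = (2*C)*(1/(2*C)) = 1)
x(a) = -28 (x(a) = -(-4)*(-7) = -4*7 = -28)
Y = 10 (Y = -18 - 1*(-28) = -18 + 28 = 10)
U(-10)*(Y + 68) = 1*(10 + 68) = 1*78 = 78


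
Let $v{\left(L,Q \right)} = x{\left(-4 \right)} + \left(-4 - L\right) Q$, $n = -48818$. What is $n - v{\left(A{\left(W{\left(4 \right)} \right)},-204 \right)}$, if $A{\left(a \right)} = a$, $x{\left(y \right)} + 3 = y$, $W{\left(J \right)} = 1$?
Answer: $-49831$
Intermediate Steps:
$x{\left(y \right)} = -3 + y$
$v{\left(L,Q \right)} = -7 + Q \left(-4 - L\right)$ ($v{\left(L,Q \right)} = \left(-3 - 4\right) + \left(-4 - L\right) Q = -7 + Q \left(-4 - L\right)$)
$n - v{\left(A{\left(W{\left(4 \right)} \right)},-204 \right)} = -48818 - \left(-7 - -816 - 1 \left(-204\right)\right) = -48818 - \left(-7 + 816 + 204\right) = -48818 - 1013 = -49831$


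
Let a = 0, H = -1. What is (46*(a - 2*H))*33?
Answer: 3036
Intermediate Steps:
(46*(a - 2*H))*33 = (46*(0 - 2*(-1)))*33 = (46*(0 + 2))*33 = (46*2)*33 = 92*33 = 3036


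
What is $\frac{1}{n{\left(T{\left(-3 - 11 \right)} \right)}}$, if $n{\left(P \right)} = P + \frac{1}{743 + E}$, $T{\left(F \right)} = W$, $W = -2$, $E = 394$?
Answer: $- \frac{1137}{2273} \approx -0.50022$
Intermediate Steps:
$T{\left(F \right)} = -2$
$n{\left(P \right)} = \frac{1}{1137} + P$ ($n{\left(P \right)} = P + \frac{1}{743 + 394} = P + \frac{1}{1137} = \frac{1}{1137} + P$)
$\frac{1}{n{\left(T{\left(-3 - 11 \right)} \right)}} = \frac{1}{\frac{1}{1137} - 2} = \frac{1}{- \frac{2273}{1137}} = - \frac{1137}{2273}$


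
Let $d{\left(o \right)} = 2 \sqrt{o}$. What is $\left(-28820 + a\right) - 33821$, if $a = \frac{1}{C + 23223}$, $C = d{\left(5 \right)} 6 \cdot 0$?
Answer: $- \frac{1454711942}{23223} \approx -62641.0$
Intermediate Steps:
$C = 0$ ($C = 2 \sqrt{5} \cdot 6 \cdot 0 = 12 \sqrt{5} \cdot 0 = 0$)
$a = \frac{1}{23223}$ ($a = \frac{1}{0 + 23223} = \frac{1}{23223} \approx 4.3061 \cdot 10^{-5}$)
$\left(-28820 + a\right) - 33821 = \left(-28820 + \frac{1}{23223}\right) - 33821 = - \frac{669286859}{23223} - 33821 = - \frac{1454711942}{23223}$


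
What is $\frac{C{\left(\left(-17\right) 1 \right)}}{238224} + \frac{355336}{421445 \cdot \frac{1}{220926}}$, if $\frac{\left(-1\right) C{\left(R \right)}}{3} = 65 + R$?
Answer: $\frac{389610194853633}{2091631535} \approx 1.8627 \cdot 10^{5}$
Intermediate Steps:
$C{\left(R \right)} = -195 - 3 R$ ($C{\left(R \right)} = - 3 \left(65 + R\right) = -195 - 3 R$)
$\frac{C{\left(\left(-17\right) 1 \right)}}{238224} + \frac{355336}{421445 \cdot \frac{1}{220926}} = \frac{-195 - 3 \left(\left(-17\right) 1\right)}{238224} + \frac{355336}{421445 \cdot \frac{1}{220926}} = \left(-195 - -51\right) \frac{1}{238224} + \frac{355336}{421445 \cdot \frac{1}{220926}} = \left(-195 + 51\right) \frac{1}{238224} + \frac{355336}{\frac{421445}{220926}} = \left(-144\right) \frac{1}{238224} + 355336 \cdot \frac{220926}{421445} = - \frac{3}{4963} + \frac{78502961136}{421445} = \frac{389610194853633}{2091631535}$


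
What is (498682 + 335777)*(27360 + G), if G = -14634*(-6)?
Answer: 96099636276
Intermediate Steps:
G = 87804
(498682 + 335777)*(27360 + G) = (498682 + 335777)*(27360 + 87804) = 834459*115164 = 96099636276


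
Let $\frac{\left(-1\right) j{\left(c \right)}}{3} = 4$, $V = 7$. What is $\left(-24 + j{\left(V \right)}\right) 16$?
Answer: $-576$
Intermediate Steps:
$j{\left(c \right)} = -12$ ($j{\left(c \right)} = \left(-3\right) 4 = -12$)
$\left(-24 + j{\left(V \right)}\right) 16 = \left(-24 - 12\right) 16 = \left(-36\right) 16 = -576$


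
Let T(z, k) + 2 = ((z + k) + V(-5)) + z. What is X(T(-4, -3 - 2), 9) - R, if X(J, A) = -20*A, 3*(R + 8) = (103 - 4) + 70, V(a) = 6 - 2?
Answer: -685/3 ≈ -228.33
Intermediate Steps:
V(a) = 4
R = 145/3 (R = -8 + ((103 - 4) + 70)/3 = -8 + (99 + 70)/3 = -8 + (1/3)*169 = -8 + 169/3 = 145/3 ≈ 48.333)
T(z, k) = 2 + k + 2*z (T(z, k) = -2 + (((z + k) + 4) + z) = -2 + (((k + z) + 4) + z) = -2 + ((4 + k + z) + z) = -2 + (4 + k + 2*z) = 2 + k + 2*z)
X(T(-4, -3 - 2), 9) - R = -20*9 - 1*145/3 = -180 - 145/3 = -685/3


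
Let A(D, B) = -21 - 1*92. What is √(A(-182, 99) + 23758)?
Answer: √23645 ≈ 153.77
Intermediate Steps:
A(D, B) = -113 (A(D, B) = -21 - 92 = -113)
√(A(-182, 99) + 23758) = √(-113 + 23758) = √23645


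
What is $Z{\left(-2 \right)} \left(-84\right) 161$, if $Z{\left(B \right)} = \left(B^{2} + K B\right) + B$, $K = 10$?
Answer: $243432$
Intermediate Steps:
$Z{\left(B \right)} = B^{2} + 11 B$ ($Z{\left(B \right)} = \left(B^{2} + 10 B\right) + B = B^{2} + 11 B$)
$Z{\left(-2 \right)} \left(-84\right) 161 = - 2 \left(11 - 2\right) \left(-84\right) 161 = \left(-2\right) 9 \left(-84\right) 161 = \left(-18\right) \left(-84\right) 161 = 1512 \cdot 161 = 243432$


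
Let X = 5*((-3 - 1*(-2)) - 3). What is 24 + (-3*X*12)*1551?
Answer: 1116744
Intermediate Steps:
X = -20 (X = 5*((-3 + 2) - 3) = 5*(-1 - 3) = 5*(-4) = -20)
24 + (-3*X*12)*1551 = 24 + (-3*(-20)*12)*1551 = 24 + (60*12)*1551 = 24 + 720*1551 = 24 + 1116720 = 1116744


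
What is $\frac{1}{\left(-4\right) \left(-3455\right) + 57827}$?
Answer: $\frac{1}{71647} \approx 1.3957 \cdot 10^{-5}$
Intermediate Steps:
$\frac{1}{\left(-4\right) \left(-3455\right) + 57827} = \frac{1}{13820 + 57827} = \frac{1}{71647}$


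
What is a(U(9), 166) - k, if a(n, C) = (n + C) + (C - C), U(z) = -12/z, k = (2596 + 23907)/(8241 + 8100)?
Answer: 888105/5447 ≈ 163.04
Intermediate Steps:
k = 26503/16341 ≈ 1.6219
a(n, C) = C + n (a(n, C) = (C + n) + 0 = C + n)
a(U(9), 166) - k = (166 - 12/9) - 1*26503/16341 = (166 - 12*1/9) - 26503/16341 = (166 - 4/3) - 26503/16341 = 494/3 - 26503/16341 = 888105/5447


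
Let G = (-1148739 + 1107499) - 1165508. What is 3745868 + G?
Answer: 2539120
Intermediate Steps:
G = -1206748 (G = -41240 - 1165508 = -1206748)
3745868 + G = 3745868 - 1206748 = 2539120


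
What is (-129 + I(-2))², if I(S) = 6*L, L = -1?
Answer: 18225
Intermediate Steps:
I(S) = -6 (I(S) = 6*(-1) = -6)
(-129 + I(-2))² = (-129 - 6)² = (-135)² = 18225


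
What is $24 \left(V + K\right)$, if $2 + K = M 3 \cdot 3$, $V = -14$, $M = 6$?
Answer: $912$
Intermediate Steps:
$K = 52$ ($K = -2 + 6 \cdot 3 \cdot 3 = -2 + 18 \cdot 3 = -2 + 54 = 52$)
$24 \left(V + K\right) = 24 \left(-14 + 52\right) = 24 \cdot 38 = 912$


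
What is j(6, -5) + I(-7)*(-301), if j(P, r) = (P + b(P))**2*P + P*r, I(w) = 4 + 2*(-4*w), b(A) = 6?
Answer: -17226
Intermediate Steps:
I(w) = 4 - 8*w
j(P, r) = P*r + P*(6 + P)**2 (j(P, r) = (P + 6)**2*P + P*r = (6 + P)**2*P + P*r = P*(6 + P)**2 + P*r = P*r + P*(6 + P)**2)
j(6, -5) + I(-7)*(-301) = 6*(-5 + (6 + 6)**2) + (4 - 8*(-7))*(-301) = 6*(-5 + 12**2) + (4 + 56)*(-301) = 6*(-5 + 144) + 60*(-301) = 6*139 - 18060 = 834 - 18060 = -17226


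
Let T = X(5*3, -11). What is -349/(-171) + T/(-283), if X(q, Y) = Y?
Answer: 100648/48393 ≈ 2.0798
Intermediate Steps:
T = -11
-349/(-171) + T/(-283) = -349/(-171) - 11/(-283) = -349*(-1/171) - 11*(-1/283) = 349/171 + 11/283 = 100648/48393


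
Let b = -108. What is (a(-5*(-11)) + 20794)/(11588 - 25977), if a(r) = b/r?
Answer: -1143562/791395 ≈ -1.4450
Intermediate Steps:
a(r) = -108/r
(a(-5*(-11)) + 20794)/(11588 - 25977) = (-108/((-5*(-11))) + 20794)/(11588 - 25977) = (-108/55 + 20794)/(-14389) = (-108*1/55 + 20794)*(-1/14389) = (-108/55 + 20794)*(-1/14389) = (1143562/55)*(-1/14389) = -1143562/791395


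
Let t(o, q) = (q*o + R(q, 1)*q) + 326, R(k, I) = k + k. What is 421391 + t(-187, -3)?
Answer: 422296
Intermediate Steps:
R(k, I) = 2*k
t(o, q) = 326 + 2*q² + o*q (t(o, q) = (q*o + (2*q)*q) + 326 = (o*q + 2*q²) + 326 = (2*q² + o*q) + 326 = 326 + 2*q² + o*q)
421391 + t(-187, -3) = 421391 + (326 + 2*(-3)² - 187*(-3)) = 421391 + (326 + 2*9 + 561) = 421391 + (326 + 18 + 561) = 421391 + 905 = 422296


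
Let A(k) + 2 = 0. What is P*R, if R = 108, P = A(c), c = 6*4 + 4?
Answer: -216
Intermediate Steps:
c = 28 (c = 24 + 4 = 28)
A(k) = -2 (A(k) = -2 + 0 = -2)
P = -2
P*R = -2*108 = -216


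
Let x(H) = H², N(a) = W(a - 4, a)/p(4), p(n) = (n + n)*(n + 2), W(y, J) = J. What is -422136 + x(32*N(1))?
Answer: -3799220/9 ≈ -4.2214e+5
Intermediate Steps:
p(n) = 2*n*(2 + n) (p(n) = (2*n)*(2 + n) = 2*n*(2 + n))
N(a) = a/48 (N(a) = a/((2*4*(2 + 4))) = a/((2*4*6)) = a/48)
-422136 + x(32*N(1)) = -422136 + (32*((1/48)*1))² = -422136 + (32*(1/48))² = -422136 + (⅔)² = -422136 + 4/9 = -3799220/9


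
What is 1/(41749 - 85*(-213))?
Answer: 1/59854 ≈ 1.6707e-5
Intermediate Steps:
1/(41749 - 85*(-213)) = 1/(41749 + 18105) = 1/59854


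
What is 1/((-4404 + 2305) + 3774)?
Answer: 1/1675 ≈ 0.00059702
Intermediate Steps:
1/((-4404 + 2305) + 3774) = 1/(-2099 + 3774) = 1/1675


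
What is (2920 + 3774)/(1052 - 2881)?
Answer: -6694/1829 ≈ -3.6599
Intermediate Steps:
(2920 + 3774)/(1052 - 2881) = 6694/(-1829) = 6694*(-1/1829) = -6694/1829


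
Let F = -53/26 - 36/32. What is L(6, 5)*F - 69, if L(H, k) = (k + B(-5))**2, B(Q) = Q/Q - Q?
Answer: -46985/104 ≈ -451.78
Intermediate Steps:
B(Q) = 1 - Q
L(H, k) = (6 + k)**2 (L(H, k) = (k + (1 - 1*(-5)))**2 = (k + (1 + 5))**2 = (k + 6)**2 = (6 + k)**2)
F = -329/104 (F = -53*1/26 - 36*1/32 = -53/26 - 9/8 = -329/104 ≈ -3.1635)
L(6, 5)*F - 69 = (6 + 5)**2*(-329/104) - 69 = 11**2*(-329/104) - 69 = 121*(-329/104) - 69 = -39809/104 - 69 = -46985/104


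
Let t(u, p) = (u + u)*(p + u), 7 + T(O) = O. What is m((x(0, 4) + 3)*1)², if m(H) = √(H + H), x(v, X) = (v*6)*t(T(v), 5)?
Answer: 6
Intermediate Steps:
T(O) = -7 + O
t(u, p) = 2*u*(p + u) (t(u, p) = (2*u)*(p + u) = 2*u*(p + u))
x(v, X) = 12*v*(-7 + v)*(-2 + v) (x(v, X) = (v*6)*(2*(-7 + v)*(5 + (-7 + v))) = (6*v)*(2*(-7 + v)*(-2 + v)) = 12*v*(-7 + v)*(-2 + v))
m(H) = √2*√H (m(H) = √(2*H) = √2*√H)
m((x(0, 4) + 3)*1)² = (√2*√((12*0*(-7 + 0)*(-2 + 0) + 3)*1))² = (√2*√((12*0*(-7)*(-2) + 3)*1))² = (√2*√((0 + 3)*1))² = (√2*√(3*1))² = (√2*√3)² = (√6)² = 6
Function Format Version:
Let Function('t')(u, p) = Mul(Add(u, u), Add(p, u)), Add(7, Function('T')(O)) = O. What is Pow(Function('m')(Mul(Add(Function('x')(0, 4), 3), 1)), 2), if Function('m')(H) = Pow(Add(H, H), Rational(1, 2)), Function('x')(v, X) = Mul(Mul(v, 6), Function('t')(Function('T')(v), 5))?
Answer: 6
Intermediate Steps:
Function('T')(O) = Add(-7, O)
Function('t')(u, p) = Mul(2, u, Add(p, u)) (Function('t')(u, p) = Mul(Mul(2, u), Add(p, u)) = Mul(2, u, Add(p, u)))
Function('x')(v, X) = Mul(12, v, Add(-7, v), Add(-2, v)) (Function('x')(v, X) = Mul(Mul(v, 6), Mul(2, Add(-7, v), Add(5, Add(-7, v)))) = Mul(Mul(6, v), Mul(2, Add(-7, v), Add(-2, v))) = Mul(12, v, Add(-7, v), Add(-2, v)))
Function('m')(H) = Mul(Pow(2, Rational(1, 2)), Pow(H, Rational(1, 2))) (Function('m')(H) = Pow(Mul(2, H), Rational(1, 2)) = Mul(Pow(2, Rational(1, 2)), Pow(H, Rational(1, 2))))
Pow(Function('m')(Mul(Add(Function('x')(0, 4), 3), 1)), 2) = Pow(Mul(Pow(2, Rational(1, 2)), Pow(Mul(Add(Mul(12, 0, Add(-7, 0), Add(-2, 0)), 3), 1), Rational(1, 2))), 2) = Pow(Mul(Pow(2, Rational(1, 2)), Pow(Mul(Add(Mul(12, 0, -7, -2), 3), 1), Rational(1, 2))), 2) = Pow(Mul(Pow(2, Rational(1, 2)), Pow(Mul(Add(0, 3), 1), Rational(1, 2))), 2) = Pow(Mul(Pow(2, Rational(1, 2)), Pow(Mul(3, 1), Rational(1, 2))), 2) = Pow(Mul(Pow(2, Rational(1, 2)), Pow(3, Rational(1, 2))), 2) = Pow(Pow(6, Rational(1, 2)), 2) = 6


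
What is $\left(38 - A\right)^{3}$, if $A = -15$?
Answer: $148877$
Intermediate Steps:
$\left(38 - A\right)^{3} = \left(38 - -15\right)^{3} = \left(38 + 15\right)^{3} = 53^{3} = 148877$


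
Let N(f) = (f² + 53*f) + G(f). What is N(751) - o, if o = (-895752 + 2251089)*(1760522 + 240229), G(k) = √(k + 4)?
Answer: -2711691254283 + √755 ≈ -2.7117e+12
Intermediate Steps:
G(k) = √(4 + k)
N(f) = f² + √(4 + f) + 53*f (N(f) = (f² + 53*f) + √(4 + f) = f² + √(4 + f) + 53*f)
o = 2711691858087 (o = 1355337*2000751 = 2711691858087)
N(751) - o = (751² + √(4 + 751) + 53*751) - 1*2711691858087 = (564001 + √755 + 39803) - 2711691858087 = (603804 + √755) - 2711691858087 = -2711691254283 + √755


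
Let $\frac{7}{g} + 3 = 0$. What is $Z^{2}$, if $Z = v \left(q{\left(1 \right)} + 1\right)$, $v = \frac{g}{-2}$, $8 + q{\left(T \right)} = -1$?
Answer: $\frac{784}{9} \approx 87.111$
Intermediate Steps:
$g = - \frac{7}{3}$ ($g = \frac{7}{-3 + 0} = \frac{7}{-3} = 7 \left(- \frac{1}{3}\right) = - \frac{7}{3} \approx -2.3333$)
$q{\left(T \right)} = -9$ ($q{\left(T \right)} = -8 - 1 = -9$)
$v = \frac{7}{6}$ ($v = - \frac{7}{3 \left(-2\right)} = \left(- \frac{7}{3}\right) \left(- \frac{1}{2}\right) = \frac{7}{6} \approx 1.1667$)
$Z = - \frac{28}{3}$ ($Z = \frac{7 \left(-9 + 1\right)}{6} = \frac{7}{6} \left(-8\right) = - \frac{28}{3} \approx -9.3333$)
$Z^{2} = \left(- \frac{28}{3}\right)^{2} = \frac{784}{9}$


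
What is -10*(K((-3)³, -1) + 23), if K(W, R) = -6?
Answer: -170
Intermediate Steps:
-10*(K((-3)³, -1) + 23) = -10*(-6 + 23) = -10*17 = -170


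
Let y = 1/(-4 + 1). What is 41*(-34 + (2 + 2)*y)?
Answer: -4346/3 ≈ -1448.7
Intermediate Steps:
y = -⅓ (y = 1/(-3) = -⅓ ≈ -0.33333)
41*(-34 + (2 + 2)*y) = 41*(-34 + (2 + 2)*(-⅓)) = 41*(-34 + 4*(-⅓)) = 41*(-34 - 4/3) = 41*(-106/3) = -4346/3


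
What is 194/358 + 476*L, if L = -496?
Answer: -42261087/179 ≈ -2.3610e+5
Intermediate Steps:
194/358 + 476*L = 194/358 + 476*(-496) = 194*(1/358) - 236096 = 97/179 - 236096 = -42261087/179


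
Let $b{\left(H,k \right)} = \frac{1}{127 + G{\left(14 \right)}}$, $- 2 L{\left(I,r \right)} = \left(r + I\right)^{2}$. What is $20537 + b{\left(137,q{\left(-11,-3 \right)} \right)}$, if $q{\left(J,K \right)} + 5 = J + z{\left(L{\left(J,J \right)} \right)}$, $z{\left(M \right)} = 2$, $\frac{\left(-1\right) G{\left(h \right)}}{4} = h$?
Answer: $\frac{1458128}{71} \approx 20537.0$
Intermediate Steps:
$L{\left(I,r \right)} = - \frac{\left(I + r\right)^{2}}{2}$ ($L{\left(I,r \right)} = - \frac{\left(r + I\right)^{2}}{2} = - \frac{\left(I + r\right)^{2}}{2}$)
$G{\left(h \right)} = - 4 h$
$q{\left(J,K \right)} = -3 + J$ ($q{\left(J,K \right)} = -5 + \left(J + 2\right) = -5 + \left(2 + J\right) = -3 + J$)
$b{\left(H,k \right)} = \frac{1}{71}$ ($b{\left(H,k \right)} = \frac{1}{127 - 56} = \frac{1}{71}$)
$20537 + b{\left(137,q{\left(-11,-3 \right)} \right)} = 20537 + \frac{1}{71} = \frac{1458128}{71}$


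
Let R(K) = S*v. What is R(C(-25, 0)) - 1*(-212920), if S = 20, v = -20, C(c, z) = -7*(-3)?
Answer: 212520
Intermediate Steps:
C(c, z) = 21
R(K) = -400 (R(K) = 20*(-20) = -400)
R(C(-25, 0)) - 1*(-212920) = -400 - 1*(-212920) = -400 + 212920 = 212520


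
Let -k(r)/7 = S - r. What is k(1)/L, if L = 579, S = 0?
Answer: 7/579 ≈ 0.012090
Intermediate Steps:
k(r) = 7*r (k(r) = -7*(0 - r) = -(-7)*r = 7*r)
k(1)/L = (7*1)/579 = (1/579)*7 = 7/579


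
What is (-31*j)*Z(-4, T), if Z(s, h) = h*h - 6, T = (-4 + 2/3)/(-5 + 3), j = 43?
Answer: 38657/9 ≈ 4295.2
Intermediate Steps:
T = 5/3 (T = (-4 + 2*(1/3))/(-2) = (-4 + 2/3)*(-1/2) = -10/3*(-1/2) = 5/3 ≈ 1.6667)
Z(s, h) = -6 + h**2 (Z(s, h) = h**2 - 6 = -6 + h**2)
(-31*j)*Z(-4, T) = (-31*43)*(-6 + (5/3)**2) = -1333*(-6 + 25/9) = -1333*(-29/9) = 38657/9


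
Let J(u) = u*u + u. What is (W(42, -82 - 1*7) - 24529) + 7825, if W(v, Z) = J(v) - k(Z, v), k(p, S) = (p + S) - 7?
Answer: -14844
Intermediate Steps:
k(p, S) = -7 + S + p (k(p, S) = (S + p) - 7 = -7 + S + p)
J(u) = u + u² (J(u) = u² + u = u + u²)
W(v, Z) = 7 - Z - v + v*(1 + v) (W(v, Z) = v*(1 + v) - (-7 + v + Z) = v*(1 + v) - (-7 + Z + v) = v*(1 + v) + (7 - Z - v) = 7 - Z - v + v*(1 + v))
(W(42, -82 - 1*7) - 24529) + 7825 = ((7 + 42² - (-82 - 1*7)) - 24529) + 7825 = ((7 + 1764 - (-82 - 7)) - 24529) + 7825 = ((7 + 1764 - 1*(-89)) - 24529) + 7825 = ((7 + 1764 + 89) - 24529) + 7825 = (1860 - 24529) + 7825 = -22669 + 7825 = -14844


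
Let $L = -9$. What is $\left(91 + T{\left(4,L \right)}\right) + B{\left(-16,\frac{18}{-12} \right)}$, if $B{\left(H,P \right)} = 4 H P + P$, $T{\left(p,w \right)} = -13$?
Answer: $\frac{345}{2} \approx 172.5$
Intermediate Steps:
$B{\left(H,P \right)} = P + 4 H P$ ($B{\left(H,P \right)} = 4 H P + P = P + 4 H P$)
$\left(91 + T{\left(4,L \right)}\right) + B{\left(-16,\frac{18}{-12} \right)} = \left(91 - 13\right) + \frac{18}{-12} \left(1 + 4 \left(-16\right)\right) = 78 + 18 \left(- \frac{1}{12}\right) \left(1 - 64\right) = 78 - - \frac{189}{2} = 78 + \frac{189}{2} = \frac{345}{2}$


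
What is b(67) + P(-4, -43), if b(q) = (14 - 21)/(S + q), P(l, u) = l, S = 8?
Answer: -307/75 ≈ -4.0933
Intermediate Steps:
b(q) = -7/(8 + q) (b(q) = (14 - 21)/(8 + q) = -7/(8 + q))
b(67) + P(-4, -43) = -7/(8 + 67) - 4 = -7/75 - 4 = -307/75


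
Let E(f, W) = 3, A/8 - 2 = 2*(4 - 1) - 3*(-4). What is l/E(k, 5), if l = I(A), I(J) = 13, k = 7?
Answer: 13/3 ≈ 4.3333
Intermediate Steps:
A = 160 (A = 16 + 8*(2*(4 - 1) - 3*(-4)) = 16 + 8*(2*3 + 12) = 16 + 8*(6 + 12) = 16 + 8*18 = 16 + 144 = 160)
l = 13
l/E(k, 5) = 13/3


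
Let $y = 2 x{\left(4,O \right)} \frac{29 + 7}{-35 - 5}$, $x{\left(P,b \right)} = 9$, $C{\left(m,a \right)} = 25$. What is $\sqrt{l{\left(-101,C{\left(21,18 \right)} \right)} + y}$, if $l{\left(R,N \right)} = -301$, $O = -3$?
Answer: $\frac{i \sqrt{7930}}{5} \approx 17.81 i$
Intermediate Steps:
$y = - \frac{81}{5}$ ($y = 2 \cdot 9 \frac{29 + 7}{-35 - 5} = 18 \frac{36}{-40} = 18 \cdot 36 \left(- \frac{1}{40}\right) = 18 \left(- \frac{9}{10}\right) = - \frac{81}{5} \approx -16.2$)
$\sqrt{l{\left(-101,C{\left(21,18 \right)} \right)} + y} = \sqrt{-301 - \frac{81}{5}} = \sqrt{- \frac{1586}{5}} = \frac{i \sqrt{7930}}{5}$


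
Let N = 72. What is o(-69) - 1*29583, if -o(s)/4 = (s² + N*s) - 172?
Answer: -28067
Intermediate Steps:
o(s) = 688 - 288*s - 4*s² (o(s) = -4*((s² + 72*s) - 172) = -4*(-172 + s² + 72*s) = 688 - 288*s - 4*s²)
o(-69) - 1*29583 = (688 - 288*(-69) - 4*(-69)²) - 1*29583 = (688 + 19872 - 4*4761) - 29583 = (688 + 19872 - 19044) - 29583 = 1516 - 29583 = -28067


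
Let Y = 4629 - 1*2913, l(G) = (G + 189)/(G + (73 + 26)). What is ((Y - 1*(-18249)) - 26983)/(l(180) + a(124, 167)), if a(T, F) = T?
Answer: -217558/3885 ≈ -56.000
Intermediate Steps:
l(G) = (189 + G)/(99 + G) (l(G) = (189 + G)/(G + 99) = (189 + G)/(99 + G))
Y = 1716 (Y = 4629 - 2913 = 1716)
((Y - 1*(-18249)) - 26983)/(l(180) + a(124, 167)) = ((1716 - 1*(-18249)) - 26983)/((189 + 180)/(99 + 180) + 124) = ((1716 + 18249) - 26983)/(369/279 + 124) = (19965 - 26983)/((1/279)*369 + 124) = -7018/(41/31 + 124) = -7018/3885/31 = -7018*31/3885 = -217558/3885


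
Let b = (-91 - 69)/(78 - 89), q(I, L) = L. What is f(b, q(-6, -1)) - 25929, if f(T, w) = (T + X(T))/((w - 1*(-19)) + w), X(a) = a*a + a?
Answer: -53306833/2057 ≈ -25915.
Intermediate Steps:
b = 160/11 (b = -160/(-11) = -160*(-1/11) = 160/11 ≈ 14.545)
X(a) = a + a² (X(a) = a² + a = a + a²)
f(T, w) = (T + T*(1 + T))/(19 + 2*w) (f(T, w) = (T + T*(1 + T))/((w - 1*(-19)) + w) = (T + T*(1 + T))/((w + 19) + w) = (T + T*(1 + T))/((19 + w) + w) = (T + T*(1 + T))/(19 + 2*w))
f(b, q(-6, -1)) - 25929 = 160*(2 + 160/11)/(11*(19 + 2*(-1))) - 25929 = (160/11)*(182/11)/(19 - 2) - 25929 = (160/11)*(182/11)/17 - 25929 = (160/11)*(1/17)*(182/11) - 25929 = 29120/2057 - 25929 = -53306833/2057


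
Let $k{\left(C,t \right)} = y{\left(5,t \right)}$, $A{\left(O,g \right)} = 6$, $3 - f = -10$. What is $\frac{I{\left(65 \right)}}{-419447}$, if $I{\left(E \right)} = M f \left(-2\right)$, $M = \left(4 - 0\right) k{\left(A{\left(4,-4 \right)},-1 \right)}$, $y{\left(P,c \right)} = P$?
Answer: $\frac{520}{419447} \approx 0.0012397$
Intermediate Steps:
$f = 13$ ($f = 3 - -10 = 3 + 10 = 13$)
$k{\left(C,t \right)} = 5$
$M = 20$ ($M = \left(4 - 0\right) 5 = \left(4 + 0\right) 5 = 4 \cdot 5 = 20$)
$I{\left(E \right)} = -520$ ($I{\left(E \right)} = 20 \cdot 13 \left(-2\right) = 260 \left(-2\right) = -520$)
$\frac{I{\left(65 \right)}}{-419447} = - \frac{520}{-419447} = \left(-520\right) \left(- \frac{1}{419447}\right) = \frac{520}{419447}$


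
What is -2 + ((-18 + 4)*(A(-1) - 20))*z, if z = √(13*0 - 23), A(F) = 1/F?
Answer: -2 + 294*I*√23 ≈ -2.0 + 1410.0*I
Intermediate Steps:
z = I*√23 (z = √(0 - 23) = √(-23) = I*√23 ≈ 4.7958*I)
-2 + ((-18 + 4)*(A(-1) - 20))*z = -2 + ((-18 + 4)*(1/(-1) - 20))*(I*√23) = -2 + (-14*(-1 - 20))*(I*√23) = -2 + (-14*(-21))*(I*√23) = -2 + 294*(I*√23) = -2 + 294*I*√23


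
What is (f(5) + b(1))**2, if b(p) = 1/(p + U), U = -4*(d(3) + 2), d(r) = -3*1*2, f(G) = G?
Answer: 7396/289 ≈ 25.592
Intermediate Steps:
d(r) = -6 (d(r) = -3*2 = -6)
U = 16 (U = -4*(-6 + 2) = -4*(-4) = 16)
b(p) = 1/(16 + p) (b(p) = 1/(p + 16) = 1/(16 + p))
(f(5) + b(1))**2 = (5 + 1/(16 + 1))**2 = (5 + 1/17)**2 = (86/17)**2 = 7396/289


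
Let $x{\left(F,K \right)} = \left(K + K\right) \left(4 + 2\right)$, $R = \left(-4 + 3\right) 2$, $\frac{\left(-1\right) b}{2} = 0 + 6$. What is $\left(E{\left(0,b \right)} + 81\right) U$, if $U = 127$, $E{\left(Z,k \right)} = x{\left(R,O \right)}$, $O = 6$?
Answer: $19431$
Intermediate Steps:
$b = -12$ ($b = - 2 \left(0 + 6\right) = \left(-2\right) 6 = -12$)
$R = -2$ ($R = \left(-1\right) 2 = -2$)
$x{\left(F,K \right)} = 12 K$ ($x{\left(F,K \right)} = 2 K 6 = 12 K$)
$E{\left(Z,k \right)} = 72$ ($E{\left(Z,k \right)} = 12 \cdot 6 = 72$)
$\left(E{\left(0,b \right)} + 81\right) U = \left(72 + 81\right) 127 = 153 \cdot 127 = 19431$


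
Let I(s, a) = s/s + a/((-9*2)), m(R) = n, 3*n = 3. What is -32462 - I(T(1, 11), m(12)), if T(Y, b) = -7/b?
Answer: -584333/18 ≈ -32463.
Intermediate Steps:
n = 1 (n = (⅓)*3 = 1)
m(R) = 1
I(s, a) = 1 - a/18 (I(s, a) = 1 + a/(-18) = 1 + a*(-1/18) = 1 - a/18)
-32462 - I(T(1, 11), m(12)) = -32462 - (1 - 1/18*1) = -32462 - (1 - 1/18) = -32462 - 1*17/18 = -32462 - 17/18 = -584333/18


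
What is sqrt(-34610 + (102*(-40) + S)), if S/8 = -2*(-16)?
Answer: I*sqrt(38434) ≈ 196.05*I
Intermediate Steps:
S = 256 (S = 8*(-2*(-16)) = 8*32 = 256)
sqrt(-34610 + (102*(-40) + S)) = sqrt(-34610 + (102*(-40) + 256)) = sqrt(-34610 + (-4080 + 256)) = sqrt(-34610 - 3824) = sqrt(-38434) = I*sqrt(38434)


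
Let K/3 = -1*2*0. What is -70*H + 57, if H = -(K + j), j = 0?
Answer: 57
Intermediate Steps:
K = 0 (K = 3*(-1*2*0) = 3*(-2*0) = 3*0 = 0)
H = 0 (H = -(0 + 0) = -1*0 = 0)
-70*H + 57 = -70*0 + 57 = 0 + 57 = 57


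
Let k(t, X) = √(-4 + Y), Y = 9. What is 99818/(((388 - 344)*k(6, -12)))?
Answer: 49909*√5/110 ≈ 1014.5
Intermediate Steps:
k(t, X) = √5 (k(t, X) = √(-4 + 9) = √5)
99818/(((388 - 344)*k(6, -12))) = 99818/(((388 - 344)*√5)) = 99818/((44*√5)) = 99818*(√5/220) = 49909*√5/110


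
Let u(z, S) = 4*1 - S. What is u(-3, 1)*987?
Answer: 2961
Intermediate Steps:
u(z, S) = 4 - S
u(-3, 1)*987 = (4 - 1*1)*987 = (4 - 1)*987 = 3*987 = 2961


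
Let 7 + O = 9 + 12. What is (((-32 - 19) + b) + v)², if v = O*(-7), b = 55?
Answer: 8836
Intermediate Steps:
O = 14 (O = -7 + (9 + 12) = -7 + 21 = 14)
v = -98 (v = 14*(-7) = -98)
(((-32 - 19) + b) + v)² = (((-32 - 19) + 55) - 98)² = ((-51 + 55) - 98)² = (4 - 98)² = (-94)² = 8836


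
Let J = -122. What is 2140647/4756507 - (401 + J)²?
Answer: -370249120740/4756507 ≈ -77841.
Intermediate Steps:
2140647/4756507 - (401 + J)² = 2140647/4756507 - (401 - 122)² = 2140647*(1/4756507) - 1*279² = 2140647/4756507 - 1*77841 = 2140647/4756507 - 77841 = -370249120740/4756507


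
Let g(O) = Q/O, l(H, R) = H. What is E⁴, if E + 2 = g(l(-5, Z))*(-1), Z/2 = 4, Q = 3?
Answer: 2401/625 ≈ 3.8416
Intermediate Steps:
Z = 8 (Z = 2*4 = 8)
g(O) = 3/O
E = -7/5 (E = -2 + (3/(-5))*(-1) = -2 + (3*(-⅕))*(-1) = -2 - ⅗*(-1) = -2 + ⅗ = -7/5 ≈ -1.4000)
E⁴ = (-7/5)⁴ = 2401/625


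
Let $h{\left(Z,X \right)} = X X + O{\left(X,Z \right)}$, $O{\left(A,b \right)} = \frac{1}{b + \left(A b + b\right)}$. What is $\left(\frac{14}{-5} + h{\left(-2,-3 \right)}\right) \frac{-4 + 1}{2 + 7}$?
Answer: $- \frac{67}{30} \approx -2.2333$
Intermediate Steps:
$O{\left(A,b \right)} = \frac{1}{2 b + A b}$ ($O{\left(A,b \right)} = \frac{1}{b + \left(b + A b\right)} = \frac{1}{2 b + A b}$)
$h{\left(Z,X \right)} = X^{2} + \frac{1}{Z \left(2 + X\right)}$ ($h{\left(Z,X \right)} = X X + \frac{1}{Z \left(2 + X\right)} = X^{2} + \frac{1}{Z \left(2 + X\right)}$)
$\left(\frac{14}{-5} + h{\left(-2,-3 \right)}\right) \frac{-4 + 1}{2 + 7} = \left(\frac{14}{-5} + \frac{1 - 2 \left(-3\right)^{2} \left(2 - 3\right)}{\left(-2\right) \left(2 - 3\right)}\right) \frac{-4 + 1}{2 + 7} = \left(14 \left(- \frac{1}{5}\right) - \frac{1 - 18 \left(-1\right)}{2 \left(-1\right)}\right) \left(- \frac{3}{9}\right) = \left(- \frac{14}{5} - - \frac{1 + 18}{2}\right) \left(\left(-3\right) \frac{1}{9}\right) = \left(- \frac{14}{5} - \left(- \frac{1}{2}\right) 19\right) \left(- \frac{1}{3}\right) = \left(- \frac{14}{5} + \frac{19}{2}\right) \left(- \frac{1}{3}\right) = \frac{67}{10} \left(- \frac{1}{3}\right) = - \frac{67}{30}$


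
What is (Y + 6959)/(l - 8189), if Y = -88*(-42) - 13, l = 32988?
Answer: 10642/24799 ≈ 0.42913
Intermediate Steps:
Y = 3683 (Y = 3696 - 13 = 3683)
(Y + 6959)/(l - 8189) = (3683 + 6959)/(32988 - 8189) = 10642/24799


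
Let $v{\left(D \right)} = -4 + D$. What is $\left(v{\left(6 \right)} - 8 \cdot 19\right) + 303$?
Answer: $153$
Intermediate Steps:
$\left(v{\left(6 \right)} - 8 \cdot 19\right) + 303 = \left(\left(-4 + 6\right) - 8 \cdot 19\right) + 303 = \left(2 - 152\right) + 303 = -150 + 303 = 153$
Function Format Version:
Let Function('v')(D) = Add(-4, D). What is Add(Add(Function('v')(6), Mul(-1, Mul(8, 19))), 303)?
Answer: 153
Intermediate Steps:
Add(Add(Function('v')(6), Mul(-1, Mul(8, 19))), 303) = Add(Add(Add(-4, 6), Mul(-1, Mul(8, 19))), 303) = Add(Add(2, Mul(-1, 152)), 303) = Add(Add(2, -152), 303) = Add(-150, 303) = 153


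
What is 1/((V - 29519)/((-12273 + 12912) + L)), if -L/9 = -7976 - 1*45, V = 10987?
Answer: -18207/4633 ≈ -3.9299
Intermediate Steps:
L = 72189 (L = -9*(-7976 - 1*45) = -9*(-7976 - 45) = -9*(-8021) = 72189)
1/((V - 29519)/((-12273 + 12912) + L)) = 1/((10987 - 29519)/((-12273 + 12912) + 72189)) = 1/(-18532/(639 + 72189)) = 1/(-18532/72828) = 1/(-18532*1/72828) = 1/(-4633/18207) = -18207/4633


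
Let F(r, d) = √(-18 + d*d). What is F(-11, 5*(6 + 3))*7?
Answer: 21*√223 ≈ 313.60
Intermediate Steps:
F(r, d) = √(-18 + d²)
F(-11, 5*(6 + 3))*7 = √(-18 + (5*(6 + 3))²)*7 = √(-18 + (5*9)²)*7 = √(-18 + 45²)*7 = √(-18 + 2025)*7 = √2007*7 = (3*√223)*7 = 21*√223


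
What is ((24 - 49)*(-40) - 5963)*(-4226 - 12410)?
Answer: 82564468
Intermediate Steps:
((24 - 49)*(-40) - 5963)*(-4226 - 12410) = (-25*(-40) - 5963)*(-16636) = (1000 - 5963)*(-16636) = -4963*(-16636) = 82564468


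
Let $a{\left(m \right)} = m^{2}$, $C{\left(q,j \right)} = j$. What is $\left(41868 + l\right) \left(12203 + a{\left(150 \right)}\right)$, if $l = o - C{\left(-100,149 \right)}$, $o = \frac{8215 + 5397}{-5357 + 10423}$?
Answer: $\frac{3667448888199}{2533} \approx 1.4479 \cdot 10^{9}$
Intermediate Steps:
$o = \frac{6806}{2533}$ ($o = \frac{13612}{5066} = 13612 \cdot \frac{1}{5066} = \frac{6806}{2533} \approx 2.6869$)
$l = - \frac{370611}{2533}$ ($l = \frac{6806}{2533} - 149 = - \frac{370611}{2533} \approx -146.31$)
$\left(41868 + l\right) \left(12203 + a{\left(150 \right)}\right) = \left(41868 - \frac{370611}{2533}\right) \left(12203 + 150^{2}\right) = \frac{105681033 \left(12203 + 22500\right)}{2533} = \frac{105681033}{2533} \cdot 34703 = \frac{3667448888199}{2533}$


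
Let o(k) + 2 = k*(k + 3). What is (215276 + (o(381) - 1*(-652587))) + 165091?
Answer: 1179256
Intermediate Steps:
o(k) = -2 + k*(3 + k) (o(k) = -2 + k*(k + 3) = -2 + k*(3 + k))
(215276 + (o(381) - 1*(-652587))) + 165091 = (215276 + ((-2 + 381**2 + 3*381) - 1*(-652587))) + 165091 = (215276 + ((-2 + 145161 + 1143) + 652587)) + 165091 = (215276 + (146302 + 652587)) + 165091 = (215276 + 798889) + 165091 = 1014165 + 165091 = 1179256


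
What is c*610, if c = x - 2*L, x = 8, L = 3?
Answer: 1220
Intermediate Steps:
c = 2 (c = 8 - 2*3 = 8 - 6 = 2)
c*610 = 2*610 = 1220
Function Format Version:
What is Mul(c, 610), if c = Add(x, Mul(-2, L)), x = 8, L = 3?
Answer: 1220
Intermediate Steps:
c = 2 (c = Add(8, Mul(-2, 3)) = Add(8, -6) = 2)
Mul(c, 610) = Mul(2, 610) = 1220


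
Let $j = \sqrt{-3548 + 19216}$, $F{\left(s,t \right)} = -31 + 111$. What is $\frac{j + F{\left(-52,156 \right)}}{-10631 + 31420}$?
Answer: $\frac{80}{20789} + \frac{2 \sqrt{3917}}{20789} \approx 0.0098692$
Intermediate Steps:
$F{\left(s,t \right)} = 80$
$j = 2 \sqrt{3917}$ ($j = \sqrt{15668} = 2 \sqrt{3917} \approx 125.17$)
$\frac{j + F{\left(-52,156 \right)}}{-10631 + 31420} = \frac{2 \sqrt{3917} + 80}{-10631 + 31420} = \frac{80 + 2 \sqrt{3917}}{20789} = \left(80 + 2 \sqrt{3917}\right) \frac{1}{20789} = \frac{80}{20789} + \frac{2 \sqrt{3917}}{20789}$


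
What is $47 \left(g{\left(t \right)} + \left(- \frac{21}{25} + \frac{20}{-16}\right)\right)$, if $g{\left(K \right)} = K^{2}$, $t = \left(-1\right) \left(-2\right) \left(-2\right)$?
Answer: $\frac{65377}{100} \approx 653.77$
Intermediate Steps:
$t = -4$ ($t = 2 \left(-2\right) = -4$)
$47 \left(g{\left(t \right)} + \left(- \frac{21}{25} + \frac{20}{-16}\right)\right) = 47 \left(\left(-4\right)^{2} + \left(- \frac{21}{25} + \frac{20}{-16}\right)\right) = 47 \left(16 + \left(\left(-21\right) \frac{1}{25} + 20 \left(- \frac{1}{16}\right)\right)\right) = 47 \left(16 - \frac{209}{100}\right) = 47 \cdot \frac{1391}{100} = \frac{65377}{100}$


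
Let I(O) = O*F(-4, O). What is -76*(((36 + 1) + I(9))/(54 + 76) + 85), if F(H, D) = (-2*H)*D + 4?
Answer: -447298/65 ≈ -6881.5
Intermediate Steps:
F(H, D) = 4 - 2*D*H (F(H, D) = -2*D*H + 4 = 4 - 2*D*H)
I(O) = O*(4 + 8*O) (I(O) = O*(4 - 2*O*(-4)) = O*(4 + 8*O))
-76*(((36 + 1) + I(9))/(54 + 76) + 85) = -76*(((36 + 1) + 4*9*(1 + 2*9))/(54 + 76) + 85) = -76*((37 + 4*9*(1 + 18))/130 + 85) = -76*((37 + 4*9*19)*(1/130) + 85) = -76*((37 + 684)*(1/130) + 85) = -76*(721*(1/130) + 85) = -76*(721/130 + 85) = -76*11771/130 = -447298/65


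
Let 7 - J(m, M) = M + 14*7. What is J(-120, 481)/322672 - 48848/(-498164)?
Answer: 967308253/10046473388 ≈ 0.096283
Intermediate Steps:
J(m, M) = -91 - M (J(m, M) = 7 - (M + 14*7) = 7 - (M + 98) = 7 - (98 + M) = 7 + (-98 - M) = -91 - M)
J(-120, 481)/322672 - 48848/(-498164) = (-91 - 1*481)/322672 - 48848/(-498164) = (-91 - 481)*(1/322672) - 48848*(-1/498164) = -572*1/322672 + 12212/124541 = -143/80668 + 12212/124541 = 967308253/10046473388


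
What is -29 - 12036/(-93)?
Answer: 3113/31 ≈ 100.42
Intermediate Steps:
-29 - 12036/(-93) = -29 - 12036*(-1)/93 = -29 - 102*(-118/93) = -29 + 4012/31 = 3113/31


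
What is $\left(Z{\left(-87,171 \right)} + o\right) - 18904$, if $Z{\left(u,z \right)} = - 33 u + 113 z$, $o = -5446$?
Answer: $-2156$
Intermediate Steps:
$\left(Z{\left(-87,171 \right)} + o\right) - 18904 = \left(\left(\left(-33\right) \left(-87\right) + 113 \cdot 171\right) - 5446\right) - 18904 = \left(\left(2871 + 19323\right) - 5446\right) - 18904 = \left(22194 - 5446\right) - 18904 = 16748 - 18904 = -2156$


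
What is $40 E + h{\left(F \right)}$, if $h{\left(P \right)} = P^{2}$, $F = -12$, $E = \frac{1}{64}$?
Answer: $\frac{1157}{8} \approx 144.63$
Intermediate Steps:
$E = \frac{1}{64} \approx 0.015625$
$40 E + h{\left(F \right)} = 40 \cdot \frac{1}{64} + \left(-12\right)^{2} = \frac{5}{8} + 144 = \frac{1157}{8}$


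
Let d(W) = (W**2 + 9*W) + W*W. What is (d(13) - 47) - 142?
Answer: 266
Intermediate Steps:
d(W) = 2*W**2 + 9*W (d(W) = (W**2 + 9*W) + W**2 = 2*W**2 + 9*W)
(d(13) - 47) - 142 = (13*(9 + 2*13) - 47) - 142 = (13*(9 + 26) - 47) - 142 = (13*35 - 47) - 142 = (455 - 47) - 142 = 408 - 142 = 266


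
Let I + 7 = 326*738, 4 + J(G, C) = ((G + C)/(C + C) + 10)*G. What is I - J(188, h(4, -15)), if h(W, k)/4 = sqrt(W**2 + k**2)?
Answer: 238611 - 4418*sqrt(241)/241 ≈ 2.3833e+5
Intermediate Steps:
h(W, k) = 4*sqrt(W**2 + k**2)
J(G, C) = -4 + G*(10 + (C + G)/(2*C)) (J(G, C) = -4 + ((G + C)/(C + C) + 10)*G = -4 + ((C + G)/((2*C)) + 10)*G = -4 + ((C + G)*(1/(2*C)) + 10)*G = -4 + ((C + G)/(2*C) + 10)*G = -4 + (10 + (C + G)/(2*C))*G = -4 + G*(10 + (C + G)/(2*C)))
I = 240581 (I = -7 + 326*738 = -7 + 240588 = 240581)
I - J(188, h(4, -15)) = 240581 - (188**2 + (4*sqrt(4**2 + (-15)**2))*(-8 + 21*188))/(2*(4*sqrt(4**2 + (-15)**2))) = 240581 - (35344 + (4*sqrt(16 + 225))*(-8 + 3948))/(2*(4*sqrt(16 + 225))) = 240581 - (35344 + (4*sqrt(241))*3940)/(2*(4*sqrt(241))) = 240581 - sqrt(241)/964*(35344 + 15760*sqrt(241))/2 = 240581 - sqrt(241)*(35344 + 15760*sqrt(241))/1928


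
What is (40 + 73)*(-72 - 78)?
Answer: -16950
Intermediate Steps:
(40 + 73)*(-72 - 78) = 113*(-150) = -16950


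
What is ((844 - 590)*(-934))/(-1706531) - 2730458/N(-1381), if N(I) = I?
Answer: 4659938844114/2356719311 ≈ 1977.3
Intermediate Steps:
((844 - 590)*(-934))/(-1706531) - 2730458/N(-1381) = ((844 - 590)*(-934))/(-1706531) - 2730458/(-1381) = (254*(-934))*(-1/1706531) - 2730458*(-1/1381) = -237236*(-1/1706531) + 2730458/1381 = 237236/1706531 + 2730458/1381 = 4659938844114/2356719311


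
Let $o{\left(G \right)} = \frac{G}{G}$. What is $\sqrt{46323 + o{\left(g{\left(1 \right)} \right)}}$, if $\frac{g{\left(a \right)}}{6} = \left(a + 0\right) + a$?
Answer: $2 \sqrt{11581} \approx 215.23$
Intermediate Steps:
$g{\left(a \right)} = 12 a$ ($g{\left(a \right)} = 6 \left(\left(a + 0\right) + a\right) = 6 \left(a + a\right) = 6 \cdot 2 a = 12 a$)
$o{\left(G \right)} = 1$
$\sqrt{46323 + o{\left(g{\left(1 \right)} \right)}} = \sqrt{46323 + 1} = \sqrt{46324} = 2 \sqrt{11581}$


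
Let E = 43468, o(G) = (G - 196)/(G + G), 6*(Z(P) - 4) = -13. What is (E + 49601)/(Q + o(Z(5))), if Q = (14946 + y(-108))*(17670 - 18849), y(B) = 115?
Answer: -2047518/390653383 ≈ -0.0052413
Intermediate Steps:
Z(P) = 11/6 (Z(P) = 4 + (1/6)*(-13) = 4 - 13/6 = 11/6)
Q = -17756919 (Q = (14946 + 115)*(17670 - 18849) = 15061*(-1179) = -17756919)
o(G) = (-196 + G)/(2*G) (o(G) = (-196 + G)/((2*G)) = (-196 + G)*(1/(2*G)) = (-196 + G)/(2*G))
(E + 49601)/(Q + o(Z(5))) = (43468 + 49601)/(-17756919 + (-196 + 11/6)/(2*(11/6))) = 93069/(-17756919 + (1/2)*(6/11)*(-1165/6)) = 93069/(-17756919 - 1165/22) = 93069/(-390653383/22) = 93069*(-22/390653383) = -2047518/390653383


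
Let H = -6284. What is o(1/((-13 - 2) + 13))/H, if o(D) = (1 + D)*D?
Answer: 1/25136 ≈ 3.9784e-5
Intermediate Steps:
o(D) = D*(1 + D)
o(1/((-13 - 2) + 13))/H = ((1 + 1/((-13 - 2) + 13))/((-13 - 2) + 13))/(-6284) = ((1 + 1/(-15 + 13))/(-15 + 13))*(-1/6284) = ((1 + 1/(-2))/(-2))*(-1/6284) = -(1 - ½)/2*(-1/6284) = -½*½*(-1/6284) = -¼*(-1/6284) = 1/25136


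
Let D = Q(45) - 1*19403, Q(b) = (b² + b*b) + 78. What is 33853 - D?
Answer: 49128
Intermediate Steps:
Q(b) = 78 + 2*b² (Q(b) = (b² + b²) + 78 = 2*b² + 78 = 78 + 2*b²)
D = -15275 (D = (78 + 2*45²) - 1*19403 = (78 + 2*2025) - 19403 = (78 + 4050) - 19403 = 4128 - 19403 = -15275)
33853 - D = 33853 - 1*(-15275) = 33853 + 15275 = 49128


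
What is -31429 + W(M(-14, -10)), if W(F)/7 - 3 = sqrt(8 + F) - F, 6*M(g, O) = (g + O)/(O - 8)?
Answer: -282686/9 + 7*sqrt(74)/3 ≈ -31390.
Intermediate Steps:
M(g, O) = (O + g)/(6*(-8 + O)) (M(g, O) = ((g + O)/(O - 8))/6 = ((O + g)/(-8 + O))/6 = (O + g)/(6*(-8 + O)))
W(F) = 21 - 7*F + 7*sqrt(8 + F) (W(F) = 21 + 7*(sqrt(8 + F) - F) = 21 + (-7*F + 7*sqrt(8 + F)) = 21 - 7*F + 7*sqrt(8 + F))
-31429 + W(M(-14, -10)) = -31429 + (21 - 7*(-10 - 14)/(6*(-8 - 10)) + 7*sqrt(8 + (-10 - 14)/(6*(-8 - 10)))) = -31429 + (21 - 7*(-24)/(6*(-18)) + 7*sqrt(8 + (1/6)*(-24)/(-18))) = -31429 + (21 - 7*(-1)*(-24)/(6*18) + 7*sqrt(8 + (1/6)*(-1/18)*(-24))) = -31429 + (21 - 7*2/9 + 7*sqrt(8 + 2/9)) = -31429 + (21 - 14/9 + 7*sqrt(74/9)) = -31429 + (21 - 14/9 + 7*(sqrt(74)/3)) = -31429 + (21 - 14/9 + 7*sqrt(74)/3) = -31429 + (175/9 + 7*sqrt(74)/3) = -282686/9 + 7*sqrt(74)/3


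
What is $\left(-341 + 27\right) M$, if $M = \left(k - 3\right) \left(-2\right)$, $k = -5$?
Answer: $-5024$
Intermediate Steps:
$M = 16$ ($M = \left(-5 - 3\right) \left(-2\right) = \left(-8\right) \left(-2\right) = 16$)
$\left(-341 + 27\right) M = \left(-341 + 27\right) 16 = \left(-314\right) 16 = -5024$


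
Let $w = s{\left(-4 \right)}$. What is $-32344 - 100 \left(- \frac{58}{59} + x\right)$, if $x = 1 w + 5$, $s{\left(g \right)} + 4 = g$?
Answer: $- \frac{1884796}{59} \approx -31946.0$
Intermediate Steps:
$s{\left(g \right)} = -4 + g$
$w = -8$ ($w = -4 - 4 = -8$)
$x = -3$ ($x = 1 \left(-8\right) + 5 = -8 + 5 = -3$)
$-32344 - 100 \left(- \frac{58}{59} + x\right) = -32344 - 100 \left(- \frac{58}{59} - 3\right) = -32344 - 100 \left(- \frac{235}{59}\right) = -32344 - - \frac{23500}{59} = -32344 + \frac{23500}{59} = - \frac{1884796}{59}$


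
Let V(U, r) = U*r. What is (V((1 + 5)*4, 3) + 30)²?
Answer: 10404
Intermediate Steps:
(V((1 + 5)*4, 3) + 30)² = (((1 + 5)*4)*3 + 30)² = ((6*4)*3 + 30)² = (24*3 + 30)² = (72 + 30)² = 102² = 10404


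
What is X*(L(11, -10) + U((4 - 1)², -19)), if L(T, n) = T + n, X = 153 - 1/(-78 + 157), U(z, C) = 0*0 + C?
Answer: -217548/79 ≈ -2753.8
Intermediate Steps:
U(z, C) = C (U(z, C) = 0 + C = C)
X = 12086/79 (X = 153 - 1/79 = 12086/79 ≈ 152.99)
X*(L(11, -10) + U((4 - 1)², -19)) = 12086*((11 - 10) - 19)/79 = 12086*(1 - 19)/79 = (12086/79)*(-18) = -217548/79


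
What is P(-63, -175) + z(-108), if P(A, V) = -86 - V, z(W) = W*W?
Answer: 11753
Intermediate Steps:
z(W) = W**2
P(-63, -175) + z(-108) = (-86 - 1*(-175)) + (-108)**2 = (-86 + 175) + 11664 = 89 + 11664 = 11753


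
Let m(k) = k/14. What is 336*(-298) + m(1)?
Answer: -1401791/14 ≈ -1.0013e+5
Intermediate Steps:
m(k) = k/14 (m(k) = k*(1/14) = k/14)
336*(-298) + m(1) = 336*(-298) + (1/14)*1 = -100128 + 1/14 = -1401791/14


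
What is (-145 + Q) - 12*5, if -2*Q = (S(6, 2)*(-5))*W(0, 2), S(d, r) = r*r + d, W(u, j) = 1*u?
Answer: -205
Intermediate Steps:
W(u, j) = u
S(d, r) = d + r² (S(d, r) = r² + d = d + r²)
Q = 0 (Q = -(6 + 2²)*(-5)*0/2 = -(6 + 4)*(-5)*0/2 = -10*(-5)*0/2 = -(-25)*0 = -½*0 = 0)
(-145 + Q) - 12*5 = (-145 + 0) - 12*5 = -145 - 60 = -205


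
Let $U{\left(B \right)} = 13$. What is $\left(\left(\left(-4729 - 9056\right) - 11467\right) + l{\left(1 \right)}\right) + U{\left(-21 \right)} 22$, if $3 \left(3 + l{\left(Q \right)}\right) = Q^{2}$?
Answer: $- \frac{74906}{3} \approx -24969.0$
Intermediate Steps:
$l{\left(Q \right)} = -3 + \frac{Q^{2}}{3}$
$\left(\left(\left(-4729 - 9056\right) - 11467\right) + l{\left(1 \right)}\right) + U{\left(-21 \right)} 22 = \left(\left(\left(-4729 - 9056\right) - 11467\right) - \left(3 - \frac{1^{2}}{3}\right)\right) + 13 \cdot 22 = \left(\left(-13785 - 11467\right) + \left(-3 + \frac{1}{3} \cdot 1\right)\right) + 286 = \left(-25252 + \left(-3 + \frac{1}{3}\right)\right) + 286 = \left(-25252 - \frac{8}{3}\right) + 286 = - \frac{75764}{3} + 286 = - \frac{74906}{3}$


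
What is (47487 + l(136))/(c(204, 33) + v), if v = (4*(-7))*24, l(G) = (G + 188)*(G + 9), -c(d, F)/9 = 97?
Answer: -31489/515 ≈ -61.144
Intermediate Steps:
c(d, F) = -873 (c(d, F) = -9*97 = -873)
l(G) = (9 + G)*(188 + G) (l(G) = (188 + G)*(9 + G) = (9 + G)*(188 + G))
v = -672 (v = -28*24 = -672)
(47487 + l(136))/(c(204, 33) + v) = (47487 + (1692 + 136² + 197*136))/(-873 - 672) = (47487 + (1692 + 18496 + 26792))/(-1545) = (47487 + 46980)*(-1/1545) = 94467*(-1/1545) = -31489/515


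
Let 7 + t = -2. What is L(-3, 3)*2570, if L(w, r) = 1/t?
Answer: -2570/9 ≈ -285.56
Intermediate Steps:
t = -9 (t = -7 - 2 = -9)
L(w, r) = -1/9 (L(w, r) = 1/(-9) = -1/9)
L(-3, 3)*2570 = -1/9*2570 = -2570/9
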